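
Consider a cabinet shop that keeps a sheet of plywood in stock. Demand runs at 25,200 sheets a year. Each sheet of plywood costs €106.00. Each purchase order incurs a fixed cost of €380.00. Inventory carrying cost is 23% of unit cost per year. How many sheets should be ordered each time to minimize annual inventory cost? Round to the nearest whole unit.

Holding cost H = 0.23 × €106.00 = €24.3800 per unit per year.
EOQ = √(2DS / H) = √(2 × 25,200 × 380 / 24.38).
= √(19,152,000 / 24.38) = √785,561.936 ≈ 886.319.

Q* ≈ 886 sheets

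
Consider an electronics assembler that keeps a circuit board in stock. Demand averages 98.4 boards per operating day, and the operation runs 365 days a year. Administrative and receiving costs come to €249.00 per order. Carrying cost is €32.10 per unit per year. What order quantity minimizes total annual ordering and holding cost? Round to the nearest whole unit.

Annual demand D = 98.4 × 365 = 35,916.
EOQ = √(2DS / H) = √(2 × 35,916 × 249 / 32.1).
= √(17,886,168 / 32.1) = √557,201.4953 ≈ 746.459.

Q* ≈ 746 boards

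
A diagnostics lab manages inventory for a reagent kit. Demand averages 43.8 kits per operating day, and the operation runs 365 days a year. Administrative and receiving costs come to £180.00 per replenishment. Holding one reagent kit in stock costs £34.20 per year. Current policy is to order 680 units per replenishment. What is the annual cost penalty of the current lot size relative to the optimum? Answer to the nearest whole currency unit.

Extra cost ≈ £1,830 per year

Annual demand D = 43.8 × 365 = 15,987.
EOQ = √(2DS/H) = √(2 × 15,987 × 180 / 34.2) ≈ 410.22.
Cost at Q* = (D/Q*)S + (Q*/2)H = √(2DSH) ≈ £14,029.68.
Cost at Q = 680: (15,987/680)×180 + (680/2)×34.2 = £4,231.85 + £11,628.00 = £15,859.85.
Excess = £15,859.85 − £14,029.68 = £1,830.17.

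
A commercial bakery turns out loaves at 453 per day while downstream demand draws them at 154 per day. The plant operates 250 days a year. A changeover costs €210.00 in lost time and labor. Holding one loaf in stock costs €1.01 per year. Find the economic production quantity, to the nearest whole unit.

Q* ≈ 4,925 loaves

Annual demand D = 154 × 250 = 38,500.
Production build-up factor (1 − d/p) = 1 − 154/453 = 0.6600.
Q* = √(2DS / (H(1 − d/p))) = √(2 × 38,500 × 210 / (1.01 × 0.6600)).
= √(16,170,000 / 0.6666) ≈ 4925.018.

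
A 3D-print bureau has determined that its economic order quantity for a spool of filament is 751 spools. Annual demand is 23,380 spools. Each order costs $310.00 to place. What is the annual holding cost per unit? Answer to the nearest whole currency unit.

Squaring Q* = √(2DS/H) gives Q*² = 2DS/H.
From Q* = √(2DS/H): H = 2DS / Q*² = 2 × 23,380 × 310 / 751² = 25.7014.

H ≈ $26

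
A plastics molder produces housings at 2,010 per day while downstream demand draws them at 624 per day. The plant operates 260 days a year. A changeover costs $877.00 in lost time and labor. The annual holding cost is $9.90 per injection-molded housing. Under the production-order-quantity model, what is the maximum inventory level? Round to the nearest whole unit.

I_max ≈ 4,452 housings

Annual demand D = 624 × 260 = 162,240.
Production build-up factor (1 − d/p) = 1 − 624/2,010 = 0.6896.
Q* = √(2DS / (H(1 − d/p))) = √(2 × 162,240 × 877 / (9.9 × 0.6896)).
= √(284,568,960 / 6.8266) ≈ 6456.432.
Maximum inventory = Q*(1 − d/p) = 6456.432 × 0.6896 ≈ 4452.047.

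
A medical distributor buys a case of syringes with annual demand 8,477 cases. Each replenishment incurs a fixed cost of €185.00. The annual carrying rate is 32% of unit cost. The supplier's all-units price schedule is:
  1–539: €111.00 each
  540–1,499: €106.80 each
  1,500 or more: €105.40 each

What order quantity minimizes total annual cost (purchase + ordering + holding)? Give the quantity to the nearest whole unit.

Holding cost per unit per year at price C is H = 0.32·C.
For each price level, check whether its EOQ is feasible; otherwise the best quantity at that price is the breakpoint.
EOQ at €111.00 = 297.2 (feasible in tier 1): TC = 8,477×€111.00 + (8,477/297.2)×185 + (297.2/2)×0.32×€111.00 = €951,502.00.
EOQ at €106.80 = 302.9 < 540, so use break Q=540: TC = 8,477×€106.80 + (8,477/540.0)×185 + (540.0/2)×0.32×€106.80 = €917,475.28.
EOQ at €105.40 = 304.9 < 1500, so use break Q=1500: TC = 8,477×€105.40 + (8,477/1500.0)×185 + (1500.0/2)×0.32×€105.40 = €919,817.30.
Lowest total cost is €917,475.28 at Q = 540.0.

Q* ≈ 540 cases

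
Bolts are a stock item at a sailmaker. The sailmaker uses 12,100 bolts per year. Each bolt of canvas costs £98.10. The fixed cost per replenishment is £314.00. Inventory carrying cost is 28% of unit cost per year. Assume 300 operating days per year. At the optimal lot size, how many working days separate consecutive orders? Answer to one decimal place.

Holding cost H = 0.28 × £98.10 = £27.4680 per unit per year.
The optimal lot size = √(2DS/H) = √(2 × 12,100 × 314 / 27.468) ≈ 525.97.
Cycle time = Q*/D × 300 = 525.97 / 12,100 × 300 ≈ 13.041 days.

T ≈ 13.0 days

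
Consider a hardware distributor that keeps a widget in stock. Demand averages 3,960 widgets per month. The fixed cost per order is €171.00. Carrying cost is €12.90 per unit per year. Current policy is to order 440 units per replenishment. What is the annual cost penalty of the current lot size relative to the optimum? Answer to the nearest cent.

Annual demand D = 3,960 × 12 = 47,520.
EOQ = √(2DS/H) = √(2 × 47,520 × 171 / 12.9) ≈ 1122.42.
Cost at Q* = (D/Q*)S + (Q*/2)H = √(2DSH) ≈ €14,479.25.
Cost at Q = 440: (47,520/440)×171 + (440/2)×12.9 = €18,468.00 + €2,838.00 = €21,306.00.
Excess = €21,306.00 − €14,479.25 = €6,826.75.

Extra cost ≈ €6,826.75 per year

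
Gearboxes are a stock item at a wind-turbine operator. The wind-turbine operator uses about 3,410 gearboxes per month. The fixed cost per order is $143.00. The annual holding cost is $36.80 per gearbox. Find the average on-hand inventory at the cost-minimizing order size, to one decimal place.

Average inventory ≈ 282.0 gearboxes

Annual demand D = 3,410 × 12 = 40,920.
EOQ = √(2DS/H) = √(2 × 40,920 × 143 / 36.8) ≈ 563.93.
Average inventory = Q*/2 ≈ 563.93 / 2 = 281.966.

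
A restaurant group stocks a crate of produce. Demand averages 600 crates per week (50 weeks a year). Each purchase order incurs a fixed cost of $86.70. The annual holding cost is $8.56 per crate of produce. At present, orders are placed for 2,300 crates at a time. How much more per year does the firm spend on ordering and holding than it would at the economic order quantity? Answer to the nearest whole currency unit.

Extra cost ≈ $4,302 per year

Annual demand D = 600 × 50 = 30,000.
EOQ = √(2DS/H) = √(2 × 30,000 × 86.7 / 8.56) ≈ 779.56.
Cost at Q* = (D/Q*)S + (Q*/2)H = √(2DSH) ≈ $6,673.01.
Cost at Q = 2,300: (30,000/2,300)×86.7 + (2,300/2)×8.56 = $1,130.87 + $9,844.00 = $10,974.87.
Excess = $10,974.87 − $6,673.01 = $4,301.86.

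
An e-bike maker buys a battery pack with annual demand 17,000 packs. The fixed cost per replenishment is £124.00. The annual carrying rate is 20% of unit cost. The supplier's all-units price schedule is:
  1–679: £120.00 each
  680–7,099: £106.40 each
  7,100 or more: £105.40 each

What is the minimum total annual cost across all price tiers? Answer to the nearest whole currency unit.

TC* ≈ £1,819,135

Holding cost per unit per year at price C is H = 0.20·C.
Evaluate total cost at each tier's feasible EOQ or, if the EOQ is below the tier, at the tier's minimum quantity.
EOQ at £120.00 = 419.1 (feasible in tier 1): TC = 17,000×£120.00 + (17,000/419.1)×124 + (419.1/2)×0.20×£120.00 = £2,050,059.03.
EOQ at £106.40 = 445.1 < 680, so use break Q=680: TC = 17,000×£106.40 + (17,000/680.0)×124 + (680.0/2)×0.20×£106.40 = £1,819,135.20.
EOQ at £105.40 = 447.2 < 7100, so use break Q=7100: TC = 17,000×£105.40 + (17,000/7100.0)×124 + (7100.0/2)×0.20×£105.40 = £1,866,930.90.
Lowest total cost among the candidates is at Q = 680.0.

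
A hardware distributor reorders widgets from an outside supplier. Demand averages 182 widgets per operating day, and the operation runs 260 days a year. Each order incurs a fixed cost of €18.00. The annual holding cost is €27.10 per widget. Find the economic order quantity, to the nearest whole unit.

Annual demand D = 182 × 260 = 47,320.
EOQ = √(2DS / H) = √(2 × 47,320 × 18 / 27.1).
= √(1,703,520 / 27.1) = √62,860.5166 ≈ 250.720.

Q* ≈ 251 widgets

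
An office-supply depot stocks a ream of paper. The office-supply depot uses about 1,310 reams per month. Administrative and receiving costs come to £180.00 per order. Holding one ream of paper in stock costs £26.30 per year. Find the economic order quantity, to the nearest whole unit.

Annual demand D = 1,310 × 12 = 15,720.
EOQ = √(2DS / H) = √(2 × 15,720 × 180 / 26.3).
= √(5,659,200 / 26.3) = √215,178.7072 ≈ 463.874.

Q* ≈ 464 reams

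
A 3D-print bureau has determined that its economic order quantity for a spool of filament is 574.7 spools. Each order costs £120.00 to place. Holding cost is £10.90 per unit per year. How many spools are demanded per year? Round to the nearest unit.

D ≈ 15,000 spools per year

Invert the EOQ relation Q*² = 2DS/H.
From Q* = √(2DS/H): D = Q*²H / (2S) = 574.7² × 10.9 / (2 × 120) = 15000.221.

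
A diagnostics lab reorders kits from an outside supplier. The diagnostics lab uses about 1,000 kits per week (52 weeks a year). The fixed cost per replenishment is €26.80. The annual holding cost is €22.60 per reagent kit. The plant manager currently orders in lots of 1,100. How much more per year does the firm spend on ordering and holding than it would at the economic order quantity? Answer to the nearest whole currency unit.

Annual demand D = 1,000 × 52 = 52,000.
EOQ = √(2DS/H) = √(2 × 52,000 × 26.8 / 22.6) ≈ 351.18.
Cost at Q* = (D/Q*)S + (Q*/2)H = √(2DSH) ≈ €7,936.67.
Cost at Q = 1,100: (52,000/1,100)×26.8 + (1,100/2)×22.6 = €1,266.91 + €12,430.00 = €13,696.91.
Excess = €13,696.91 − €7,936.67 = €5,760.24.

Extra cost ≈ €5,760 per year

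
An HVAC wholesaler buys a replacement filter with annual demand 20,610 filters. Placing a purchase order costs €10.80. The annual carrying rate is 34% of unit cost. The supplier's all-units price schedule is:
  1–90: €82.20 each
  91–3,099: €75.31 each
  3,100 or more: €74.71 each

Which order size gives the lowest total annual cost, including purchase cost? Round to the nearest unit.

Holding cost per unit per year at price C is H = 0.34·C.
Evaluate total cost at each tier's feasible EOQ or, if the EOQ is below the tier, at the tier's minimum quantity.
Tier 1 (€82.20): EOQ = 126.2 exceeds tier's upper bound 90, so this tier is dominated.
EOQ at €75.31 = 131.9 (feasible in tier 2): TC = 20,610×€75.31 + (20,610/131.9)×10.8 + (131.9/2)×0.34×€75.31 = €1,555,515.33.
EOQ at €74.71 = 132.4 < 3100, so use break Q=3100: TC = 20,610×€74.71 + (20,610/3100.0)×10.8 + (3100.0/2)×0.34×€74.71 = €1,579,217.07.
Lowest total cost is €1,555,515.33 at Q = 131.9.

Q* ≈ 132 filters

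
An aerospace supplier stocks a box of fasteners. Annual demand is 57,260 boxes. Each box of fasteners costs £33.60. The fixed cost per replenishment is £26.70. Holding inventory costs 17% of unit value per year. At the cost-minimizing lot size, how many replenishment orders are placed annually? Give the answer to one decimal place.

N ≈ 78.3 orders per year

Holding cost H = 0.17 × £33.60 = £5.7120 per unit per year.
The optimal lot size = √(2DS/H) = √(2 × 57,260 × 26.7 / 5.712) ≈ 731.65.
Orders per year = D / Q* = 57,260 / 731.65 ≈ 78.262.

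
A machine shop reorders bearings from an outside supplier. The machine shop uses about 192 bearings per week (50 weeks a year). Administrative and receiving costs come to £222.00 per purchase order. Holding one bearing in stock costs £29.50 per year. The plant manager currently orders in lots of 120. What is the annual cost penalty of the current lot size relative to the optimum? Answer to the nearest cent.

Annual demand D = 192 × 50 = 9,600.
EOQ = √(2DS/H) = √(2 × 9,600 × 222 / 29.5) ≈ 380.12.
Cost at Q* = (D/Q*)S + (Q*/2)H = √(2DSH) ≈ £11,213.42.
Cost at Q = 120: (9,600/120)×222 + (120/2)×29.5 = £17,760.00 + £1,770.00 = £19,530.00.
Excess = £19,530.00 − £11,213.42 = £8,316.58.

Extra cost ≈ £8,316.58 per year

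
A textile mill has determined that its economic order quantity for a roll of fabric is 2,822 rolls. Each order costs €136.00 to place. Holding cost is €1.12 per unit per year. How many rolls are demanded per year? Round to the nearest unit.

D ≈ 32,792 rolls per year

Squaring Q* = √(2DS/H) gives Q*² = 2DS/H.
From Q* = √(2DS/H): D = Q*²H / (2S) = 2,822² × 1.12 / (2 × 136) = 32791.640.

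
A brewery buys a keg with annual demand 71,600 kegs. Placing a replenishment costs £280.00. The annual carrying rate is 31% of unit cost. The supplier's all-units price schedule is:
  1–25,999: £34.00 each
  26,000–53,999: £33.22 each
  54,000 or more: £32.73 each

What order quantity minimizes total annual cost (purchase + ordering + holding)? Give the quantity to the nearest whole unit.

Holding cost per unit per year at price C is H = 0.31·C.
Candidates are each tier's EOQ (if it falls in that tier) and each price-break quantity.
EOQ at £34.00 = 1950.4 (feasible in tier 1): TC = 71,600×£34.00 + (71,600/1950.4)×280 + (1950.4/2)×0.31×£34.00 = £2,454,957.53.
EOQ at £33.22 = 1973.2 < 26000, so use break Q=26000: TC = 71,600×£33.22 + (71,600/26000.0)×280 + (26000.0/2)×0.31×£33.22 = £2,513,199.68.
EOQ at £32.73 = 1987.9 < 54000, so use break Q=54000: TC = 71,600×£32.73 + (71,600/54000.0)×280 + (54000.0/2)×0.31×£32.73 = £2,617,789.36.
Lowest total cost is £2,454,957.53 at Q = 1950.4.

Q* ≈ 1,950 kegs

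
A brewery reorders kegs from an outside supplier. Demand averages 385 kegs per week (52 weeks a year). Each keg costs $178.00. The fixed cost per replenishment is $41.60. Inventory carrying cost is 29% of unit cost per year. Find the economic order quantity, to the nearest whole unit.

Annual demand D = 385 × 52 = 20,020.
Holding cost H = 0.29 × $178.00 = $51.6200 per unit per year.
EOQ = √(2DS / H) = √(2 × 20,020 × 41.6 / 51.62).
= √(1,665,664 / 51.62) = √32,267.8032 ≈ 179.632.

Q* ≈ 180 kegs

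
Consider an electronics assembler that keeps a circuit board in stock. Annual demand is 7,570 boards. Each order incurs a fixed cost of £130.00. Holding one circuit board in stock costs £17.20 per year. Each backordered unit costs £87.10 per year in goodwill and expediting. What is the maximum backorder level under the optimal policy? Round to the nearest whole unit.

S* ≈ 61 boards

With planned backorders, Q* = √(2DS/H) · √((H+B)/B).
√(2DS/H) = √(2 × 7,570 × 130 / 17.2) = 338.275.
√((H+B)/B) = √((17.2+87.1)/87.1) = 1.0943.
Q* ≈ 370.172.
S* = Q* · H/(H+B) = 370.172 × 17.2/104.3 ≈ 61.045.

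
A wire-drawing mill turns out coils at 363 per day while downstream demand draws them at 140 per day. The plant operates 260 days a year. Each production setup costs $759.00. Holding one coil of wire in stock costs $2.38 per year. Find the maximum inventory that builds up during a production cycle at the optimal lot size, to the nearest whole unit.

I_max ≈ 3,777 coils

Annual demand D = 140 × 260 = 36,400.
Production build-up factor (1 − d/p) = 1 − 140/363 = 0.6143.
Q* = √(2DS / (H(1 − d/p))) = √(2 × 36,400 × 759 / (2.38 × 0.6143)).
= √(55,255,200 / 1.4621) ≈ 6147.506.
Maximum inventory = Q*(1 − d/p) = 6147.506 × 0.6143 ≈ 3776.567.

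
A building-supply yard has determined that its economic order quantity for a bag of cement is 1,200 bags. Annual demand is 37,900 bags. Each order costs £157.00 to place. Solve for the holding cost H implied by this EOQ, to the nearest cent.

Invert the EOQ relation Q*² = 2DS/H.
From Q* = √(2DS/H): H = 2DS / Q*² = 2 × 37,900 × 157 / 1,200² = 8.2643.

H ≈ £8.26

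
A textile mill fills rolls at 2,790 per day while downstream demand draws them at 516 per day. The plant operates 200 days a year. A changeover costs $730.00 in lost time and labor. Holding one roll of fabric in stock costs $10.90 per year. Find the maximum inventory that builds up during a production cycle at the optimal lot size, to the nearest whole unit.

I_max ≈ 3,357 rolls

Annual demand D = 516 × 200 = 103,200.
Production build-up factor (1 − d/p) = 1 − 516/2,790 = 0.8151.
Q* = √(2DS / (H(1 − d/p))) = √(2 × 103,200 × 730 / (10.9 × 0.8151)).
= √(150,672,000 / 8.8841) ≈ 4118.223.
Maximum inventory = Q*(1 − d/p) = 4118.223 × 0.8151 ≈ 3356.573.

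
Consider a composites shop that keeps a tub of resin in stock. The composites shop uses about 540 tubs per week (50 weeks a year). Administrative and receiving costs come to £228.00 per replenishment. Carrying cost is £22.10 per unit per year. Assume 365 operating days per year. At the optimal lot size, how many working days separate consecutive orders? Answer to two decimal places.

Annual demand D = 540 × 50 = 27,000.
Q* = √(2DS/H) = √(2 × 27,000 × 228 / 22.1) ≈ 746.39.
Cycle time = Q*/D × 365 = 746.39 / 27,000 × 365 ≈ 10.090 days.

T ≈ 10.09 days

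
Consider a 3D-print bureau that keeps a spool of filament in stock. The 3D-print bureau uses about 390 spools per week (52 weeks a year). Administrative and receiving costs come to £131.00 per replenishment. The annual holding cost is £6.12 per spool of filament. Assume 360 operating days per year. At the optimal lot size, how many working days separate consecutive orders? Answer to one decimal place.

T ≈ 16.5 days

Annual demand D = 390 × 52 = 20,280.
EOQ = √(2DS/H) = √(2 × 20,280 × 131 / 6.12) ≈ 931.77.
Cycle time = Q*/D × 360 = 931.77 / 20,280 × 360 ≈ 16.540 days.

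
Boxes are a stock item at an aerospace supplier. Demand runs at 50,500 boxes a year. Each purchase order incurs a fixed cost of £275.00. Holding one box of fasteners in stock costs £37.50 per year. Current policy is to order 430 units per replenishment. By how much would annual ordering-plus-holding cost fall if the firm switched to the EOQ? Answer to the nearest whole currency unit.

EOQ = √(2DS/H) = √(2 × 50,500 × 275 / 37.5) ≈ 860.62.
Cost at Q* = (D/Q*)S + (Q*/2)H = √(2DSH) ≈ £32,273.25.
Cost at Q = 430: (50,500/430)×275 + (430/2)×37.5 = £32,296.51 + £8,062.50 = £40,359.01.
Excess = £40,359.01 − £32,273.25 = £8,085.76.

Extra cost ≈ £8,086 per year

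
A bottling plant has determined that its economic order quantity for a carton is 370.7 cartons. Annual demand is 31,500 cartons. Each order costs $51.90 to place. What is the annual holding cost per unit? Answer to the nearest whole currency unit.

The basic EOQ model gives Q* = √(2DS/H); rearrange for the unknown.
From Q* = √(2DS/H): H = 2DS / Q*² = 2 × 31,500 × 51.9 / 370.7² = 23.7937.

H ≈ $24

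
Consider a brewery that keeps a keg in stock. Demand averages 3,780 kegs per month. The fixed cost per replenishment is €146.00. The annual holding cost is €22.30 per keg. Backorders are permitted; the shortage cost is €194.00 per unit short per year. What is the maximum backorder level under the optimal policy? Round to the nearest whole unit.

Annual demand D = 3,780 × 12 = 45,360.
With planned backorders, Q* = √(2DS/H) · √((H+B)/B).
√(2DS/H) = √(2 × 45,360 × 146 / 22.3) = 770.683.
√((H+B)/B) = √((22.3+194)/194) = 1.0559.
Q* ≈ 813.772.
S* = Q* · H/(H+B) = 813.772 × 22.3/216.3 ≈ 83.898.

S* ≈ 84 kegs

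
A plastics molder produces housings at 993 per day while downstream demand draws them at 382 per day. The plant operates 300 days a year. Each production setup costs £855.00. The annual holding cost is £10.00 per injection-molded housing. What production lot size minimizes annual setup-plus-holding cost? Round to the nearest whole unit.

Annual demand D = 382 × 300 = 114,600.
Production build-up factor (1 − d/p) = 1 − 382/993 = 0.6153.
Q* = √(2DS / (H(1 − d/p))) = √(2 × 114,600 × 855 / (10 × 0.6153)).
= √(195,966,000 / 6.1531) ≈ 5643.446.

Q* ≈ 5,643 housings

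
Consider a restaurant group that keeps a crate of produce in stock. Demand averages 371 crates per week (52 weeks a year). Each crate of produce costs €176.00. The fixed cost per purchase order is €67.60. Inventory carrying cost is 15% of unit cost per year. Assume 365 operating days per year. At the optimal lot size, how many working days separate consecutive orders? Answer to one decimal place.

T ≈ 5.9 days

Annual demand D = 371 × 52 = 19,292.
Holding cost H = 0.15 × €176.00 = €26.4000 per unit per year.
Q* = √(2DS/H) = √(2 × 19,292 × 67.6 / 26.4) ≈ 314.32.
Cycle time = Q*/D × 365 = 314.32 / 19,292 × 365 ≈ 5.947 days.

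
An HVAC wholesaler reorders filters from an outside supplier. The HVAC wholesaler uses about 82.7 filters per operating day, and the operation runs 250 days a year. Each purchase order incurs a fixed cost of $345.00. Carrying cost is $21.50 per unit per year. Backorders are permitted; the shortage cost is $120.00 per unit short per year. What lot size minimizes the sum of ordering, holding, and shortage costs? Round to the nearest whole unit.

Annual demand D = 82.7 × 250 = 20,675.
With planned backorders, Q* = √(2DS/H) · √((H+B)/B).
√(2DS/H) = √(2 × 20,675 × 345 / 21.5) = 814.569.
√((H+B)/B) = √((21.5+120)/120) = 1.0859.
Q* ≈ 884.536.

Q* ≈ 885 filters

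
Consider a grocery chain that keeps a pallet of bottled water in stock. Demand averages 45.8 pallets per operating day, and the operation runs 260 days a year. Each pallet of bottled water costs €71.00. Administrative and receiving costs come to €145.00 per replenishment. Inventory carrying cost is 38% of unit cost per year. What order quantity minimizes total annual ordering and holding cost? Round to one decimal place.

Annual demand D = 45.8 × 260 = 11,908.
Holding cost H = 0.38 × €71.00 = €26.9800 per unit per year.
EOQ = √(2DS / H) = √(2 × 11,908 × 145 / 26.98).
= √(3,453,320 / 26.98) = √127,995.5523 ≈ 357.765.

Q* ≈ 357.8 pallets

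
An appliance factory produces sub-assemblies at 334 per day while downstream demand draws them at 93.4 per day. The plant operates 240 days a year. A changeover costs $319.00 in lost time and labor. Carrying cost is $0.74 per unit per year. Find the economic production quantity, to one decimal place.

Annual demand D = 93.4 × 240 = 22,416.
Production build-up factor (1 − d/p) = 1 − 93.4/334 = 0.7204.
Q* = √(2DS / (H(1 − d/p))) = √(2 × 22,416 × 319 / (0.74 × 0.7204)).
= √(14,301,408 / 0.5331) ≈ 5179.633.

Q* ≈ 5,179.6 sub-assemblies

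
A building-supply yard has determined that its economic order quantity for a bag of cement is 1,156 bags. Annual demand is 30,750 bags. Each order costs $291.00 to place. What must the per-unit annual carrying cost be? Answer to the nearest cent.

H ≈ $13.39

Squaring Q* = √(2DS/H) gives Q*² = 2DS/H.
From Q* = √(2DS/H): H = 2DS / Q*² = 2 × 30,750 × 291 / 1,156² = 13.3922.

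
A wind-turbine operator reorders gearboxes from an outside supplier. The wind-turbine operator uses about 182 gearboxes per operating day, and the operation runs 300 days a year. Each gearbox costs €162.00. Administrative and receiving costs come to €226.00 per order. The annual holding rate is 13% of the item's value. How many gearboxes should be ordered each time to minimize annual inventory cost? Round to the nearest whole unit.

Annual demand D = 182 × 300 = 54,600.
Holding cost H = 0.13 × €162.00 = €21.0600 per unit per year.
EOQ = √(2DS / H) = √(2 × 54,600 × 226 / 21.06).
= √(24,679,200 / 21.06) = √1,171,851.8519 ≈ 1082.521.

Q* ≈ 1,083 gearboxes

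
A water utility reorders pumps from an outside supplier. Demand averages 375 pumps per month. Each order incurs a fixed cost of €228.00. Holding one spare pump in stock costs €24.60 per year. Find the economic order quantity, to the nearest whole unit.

Annual demand D = 375 × 12 = 4,500.
EOQ = √(2DS / H) = √(2 × 4,500 × 228 / 24.6).
= √(2,052,000 / 24.6) = √83,414.6341 ≈ 288.816.

Q* ≈ 289 pumps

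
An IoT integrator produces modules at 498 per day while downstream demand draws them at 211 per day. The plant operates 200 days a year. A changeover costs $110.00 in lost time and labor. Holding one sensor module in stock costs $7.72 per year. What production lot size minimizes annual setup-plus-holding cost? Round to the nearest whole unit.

Q* ≈ 1,445 modules

Annual demand D = 211 × 200 = 42,200.
Production build-up factor (1 − d/p) = 1 − 211/498 = 0.5763.
Q* = √(2DS / (H(1 − d/p))) = √(2 × 42,200 × 110 / (7.72 × 0.5763)).
= √(9,284,000 / 4.4491) ≈ 1444.550.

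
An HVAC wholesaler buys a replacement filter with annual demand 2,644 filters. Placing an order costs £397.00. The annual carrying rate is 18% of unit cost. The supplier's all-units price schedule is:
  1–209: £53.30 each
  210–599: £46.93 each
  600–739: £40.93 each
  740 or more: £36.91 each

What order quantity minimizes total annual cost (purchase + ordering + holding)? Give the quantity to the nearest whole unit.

Holding cost per unit per year at price C is H = 0.18·C.
For each price level, check whether its EOQ is feasible; otherwise the best quantity at that price is the breakpoint.
Tier 1 (£53.30): EOQ = 467.8 exceeds tier's upper bound 209, so this tier is dominated.
EOQ at £46.93 = 498.5 (feasible in tier 2): TC = 2,644×£46.93 + (2,644/498.5)×397 + (498.5/2)×0.18×£46.93 = £128,294.09.
EOQ at £40.93 = 533.8 < 600, so use break Q=600: TC = 2,644×£40.93 + (2,644/600.0)×397 + (600.0/2)×0.18×£40.93 = £112,178.59.
EOQ at £36.91 = 562.1 < 740, so use break Q=740: TC = 2,644×£36.91 + (2,644/740.0)×397 + (740.0/2)×0.18×£36.91 = £101,466.72.
Lowest total cost is £101,466.72 at Q = 740.0.

Q* ≈ 740 filters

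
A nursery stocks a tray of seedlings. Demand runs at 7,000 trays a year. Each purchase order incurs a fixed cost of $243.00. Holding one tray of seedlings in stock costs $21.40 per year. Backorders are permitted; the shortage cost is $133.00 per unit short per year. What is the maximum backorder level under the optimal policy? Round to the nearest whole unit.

S* ≈ 60 trays

With planned backorders, Q* = √(2DS/H) · √((H+B)/B).
√(2DS/H) = √(2 × 7,000 × 243 / 21.4) = 398.713.
√((H+B)/B) = √((21.4+133)/133) = 1.0775.
Q* ≈ 429.594.
S* = Q* · H/(H+B) = 429.594 × 21.4/154.4 ≈ 59.542.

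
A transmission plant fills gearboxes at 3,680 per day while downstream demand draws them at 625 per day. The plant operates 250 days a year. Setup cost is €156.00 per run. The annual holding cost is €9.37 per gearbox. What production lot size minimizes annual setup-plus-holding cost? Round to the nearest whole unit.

Annual demand D = 625 × 250 = 156,250.
Production build-up factor (1 − d/p) = 1 − 625/3,680 = 0.8302.
Q* = √(2DS / (H(1 − d/p))) = √(2 × 156,250 × 156 / (9.37 × 0.8302)).
= √(48,750,000 / 7.7786) ≈ 2503.432.

Q* ≈ 2,503 gearboxes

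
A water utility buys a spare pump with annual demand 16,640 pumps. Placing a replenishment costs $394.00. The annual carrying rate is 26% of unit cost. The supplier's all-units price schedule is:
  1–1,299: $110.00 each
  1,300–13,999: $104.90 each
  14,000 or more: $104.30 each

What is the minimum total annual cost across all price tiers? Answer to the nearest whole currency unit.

Holding cost per unit per year at price C is H = 0.26·C.
For each price level, check whether its EOQ is feasible; otherwise the best quantity at that price is the breakpoint.
EOQ at $110.00 = 677.1 (feasible in tier 1): TC = 16,640×$110.00 + (16,640/677.1)×394 + (677.1/2)×0.26×$110.00 = $1,849,765.24.
EOQ at $104.90 = 693.4 < 1300, so use break Q=1300: TC = 16,640×$104.90 + (16,640/1300.0)×394 + (1300.0/2)×0.26×$104.90 = $1,768,307.30.
EOQ at $104.30 = 695.4 < 14000, so use break Q=14000: TC = 16,640×$104.30 + (16,640/14000.0)×394 + (14000.0/2)×0.26×$104.30 = $1,925,846.30.
Lowest total cost among the candidates is at Q = 1300.0.

TC* ≈ $1,768,307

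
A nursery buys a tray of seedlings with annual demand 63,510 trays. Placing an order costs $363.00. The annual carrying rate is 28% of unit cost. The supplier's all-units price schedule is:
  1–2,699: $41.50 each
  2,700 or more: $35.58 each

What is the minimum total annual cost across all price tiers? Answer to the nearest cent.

TC* ≈ $2,281,673.61

Holding cost per unit per year at price C is H = 0.28·C.
Evaluate total cost at each tier's feasible EOQ or, if the EOQ is below the tier, at the tier's minimum quantity.
EOQ at $41.50 = 1992.0 (feasible in tier 1): TC = 63,510×$41.50 + (63,510/1992.0)×363 + (1992.0/2)×0.28×$41.50 = $2,658,811.88.
EOQ at $35.58 = 2151.3 < 2700, so use break Q=2700: TC = 63,510×$35.58 + (63,510/2700.0)×363 + (2700.0/2)×0.28×$35.58 = $2,281,673.61.
Lowest total cost among the candidates is at Q = 2700.0.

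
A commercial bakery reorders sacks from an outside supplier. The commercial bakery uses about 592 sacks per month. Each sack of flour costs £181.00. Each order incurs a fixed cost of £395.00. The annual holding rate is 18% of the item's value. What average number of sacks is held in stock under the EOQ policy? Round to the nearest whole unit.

Average inventory ≈ 208 sacks

Annual demand D = 592 × 12 = 7,104.
Holding cost H = 0.18 × £181.00 = £32.5800 per unit per year.
Q* = √(2DS/H) = √(2 × 7,104 × 395 / 32.58) ≈ 415.04.
Average inventory = Q*/2 ≈ 415.04 / 2 = 207.520.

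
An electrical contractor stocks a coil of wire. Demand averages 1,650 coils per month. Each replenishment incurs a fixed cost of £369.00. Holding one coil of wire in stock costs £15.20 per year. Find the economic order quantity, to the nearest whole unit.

Q* ≈ 980 coils

Annual demand D = 1,650 × 12 = 19,800.
EOQ = √(2DS / H) = √(2 × 19,800 × 369 / 15.2).
= √(14,612,400 / 15.2) = √961,342.1053 ≈ 980.481.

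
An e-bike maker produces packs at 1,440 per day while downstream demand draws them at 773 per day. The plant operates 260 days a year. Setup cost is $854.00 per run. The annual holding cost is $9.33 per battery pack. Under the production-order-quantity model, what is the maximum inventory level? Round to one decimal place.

I_max ≈ 4,128.2 packs

Annual demand D = 773 × 260 = 200,980.
Production build-up factor (1 − d/p) = 1 − 773/1,440 = 0.4632.
Q* = √(2DS / (H(1 − d/p))) = √(2 × 200,980 × 854 / (9.33 × 0.4632)).
= √(343,273,840 / 4.3216) ≈ 8912.465.
Maximum inventory = Q*(1 − d/p) = 8912.465 × 0.4632 ≈ 4128.205.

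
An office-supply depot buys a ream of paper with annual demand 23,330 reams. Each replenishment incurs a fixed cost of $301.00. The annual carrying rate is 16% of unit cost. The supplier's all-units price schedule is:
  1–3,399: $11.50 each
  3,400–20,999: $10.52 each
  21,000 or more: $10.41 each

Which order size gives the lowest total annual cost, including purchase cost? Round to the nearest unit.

Holding cost per unit per year at price C is H = 0.16·C.
Evaluate total cost at each tier's feasible EOQ or, if the EOQ is below the tier, at the tier's minimum quantity.
EOQ at $11.50 = 2762.8 (feasible in tier 1): TC = 23,330×$11.50 + (23,330/2762.8)×301 + (2762.8/2)×0.16×$11.50 = $273,378.52.
EOQ at $10.52 = 2888.6 < 3400, so use break Q=3400: TC = 23,330×$10.52 + (23,330/3400.0)×301 + (3400.0/2)×0.16×$10.52 = $250,358.43.
EOQ at $10.41 = 2903.8 < 21000, so use break Q=21000: TC = 23,330×$10.41 + (23,330/21000.0)×301 + (21000.0/2)×0.16×$10.41 = $260,688.50.
Lowest total cost is $250,358.43 at Q = 3400.0.

Q* ≈ 3,400 reams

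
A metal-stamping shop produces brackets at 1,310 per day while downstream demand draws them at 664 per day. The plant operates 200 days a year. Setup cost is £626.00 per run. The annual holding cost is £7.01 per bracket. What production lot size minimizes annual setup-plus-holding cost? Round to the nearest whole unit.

Annual demand D = 664 × 200 = 132,800.
Production build-up factor (1 − d/p) = 1 − 664/1,310 = 0.4931.
Q* = √(2DS / (H(1 − d/p))) = √(2 × 132,800 × 626 / (7.01 × 0.4931)).
= √(166,265,600 / 3.4568) ≈ 6935.241.

Q* ≈ 6,935 brackets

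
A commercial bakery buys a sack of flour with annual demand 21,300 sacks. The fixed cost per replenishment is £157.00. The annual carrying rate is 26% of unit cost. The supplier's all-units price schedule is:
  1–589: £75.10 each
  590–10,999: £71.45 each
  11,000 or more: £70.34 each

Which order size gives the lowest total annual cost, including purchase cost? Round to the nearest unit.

Q* ≈ 600 sacks

Holding cost per unit per year at price C is H = 0.26·C.
Evaluate total cost at each tier's feasible EOQ or, if the EOQ is below the tier, at the tier's minimum quantity.
EOQ at £75.10 = 585.3 (feasible in tier 1): TC = 21,300×£75.10 + (21,300/585.3)×157 + (585.3/2)×0.26×£75.10 = £1,611,057.76.
EOQ at £71.45 = 600.0 (feasible in tier 2): TC = 21,300×£71.45 + (21,300/600.0)×157 + (600.0/2)×0.26×£71.45 = £1,533,031.60.
EOQ at £70.34 = 604.7 < 11000, so use break Q=11000: TC = 21,300×£70.34 + (21,300/11000.0)×157 + (11000.0/2)×0.26×£70.34 = £1,599,132.21.
Lowest total cost is £1,533,031.60 at Q = 600.0.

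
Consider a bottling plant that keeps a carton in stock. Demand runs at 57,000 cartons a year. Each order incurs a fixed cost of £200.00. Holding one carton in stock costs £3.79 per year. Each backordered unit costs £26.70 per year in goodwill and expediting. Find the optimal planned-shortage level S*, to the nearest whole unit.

S* ≈ 326 cartons

With planned backorders, Q* = √(2DS/H) · √((H+B)/B).
√(2DS/H) = √(2 × 57,000 × 200 / 3.79) = 2452.719.
√((H+B)/B) = √((3.79+26.7)/26.7) = 1.0686.
Q* ≈ 2621.023.
S* = Q* · H/(H+B) = 2621.023 × 3.79/30.49 ≈ 325.801.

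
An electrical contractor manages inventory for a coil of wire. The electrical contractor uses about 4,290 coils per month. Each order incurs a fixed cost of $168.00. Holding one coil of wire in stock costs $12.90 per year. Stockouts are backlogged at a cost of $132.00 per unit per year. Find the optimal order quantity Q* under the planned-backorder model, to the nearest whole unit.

Annual demand D = 4,290 × 12 = 51,480.
With planned backorders, Q* = √(2DS/H) · √((H+B)/B).
√(2DS/H) = √(2 × 51,480 × 168 / 12.9) = 1157.961.
√((H+B)/B) = √((12.9+132)/132) = 1.0477.
Q* ≈ 1213.225.

Q* ≈ 1,213 coils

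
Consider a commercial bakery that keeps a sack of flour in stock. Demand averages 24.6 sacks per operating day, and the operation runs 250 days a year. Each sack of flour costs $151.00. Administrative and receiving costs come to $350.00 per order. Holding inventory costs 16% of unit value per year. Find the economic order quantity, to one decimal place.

Q* ≈ 422.1 sacks

Annual demand D = 24.6 × 250 = 6,150.
Holding cost H = 0.16 × $151.00 = $24.1600 per unit per year.
EOQ = √(2DS / H) = √(2 × 6,150 × 350 / 24.16).
= √(4,305,000 / 24.16) = √178,187.0861 ≈ 422.122.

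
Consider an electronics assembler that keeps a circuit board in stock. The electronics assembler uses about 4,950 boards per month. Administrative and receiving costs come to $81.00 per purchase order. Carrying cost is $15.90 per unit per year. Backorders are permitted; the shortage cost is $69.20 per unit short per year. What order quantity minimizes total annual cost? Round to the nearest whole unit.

Annual demand D = 4,950 × 12 = 59,400.
With planned backorders, Q* = √(2DS/H) · √((H+B)/B).
√(2DS/H) = √(2 × 59,400 × 81 / 15.9) = 777.951.
√((H+B)/B) = √((15.9+69.2)/69.2) = 1.1089.
Q* ≈ 862.708.

Q* ≈ 863 boards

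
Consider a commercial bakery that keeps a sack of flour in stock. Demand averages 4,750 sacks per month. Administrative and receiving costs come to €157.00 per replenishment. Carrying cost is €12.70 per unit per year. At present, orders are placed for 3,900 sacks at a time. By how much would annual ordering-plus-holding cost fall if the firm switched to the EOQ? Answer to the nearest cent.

Extra cost ≈ €11,982.99 per year

Annual demand D = 4,750 × 12 = 57,000.
EOQ = √(2DS/H) = √(2 × 57,000 × 157 / 12.7) ≈ 1187.14.
Cost at Q* = (D/Q*)S + (Q*/2)H = √(2DSH) ≈ €15,076.62.
Cost at Q = 3,900: (57,000/3,900)×157 + (3,900/2)×12.7 = €2,294.62 + €24,765.00 = €27,059.62.
Excess = €27,059.62 − €15,076.62 = €11,982.99.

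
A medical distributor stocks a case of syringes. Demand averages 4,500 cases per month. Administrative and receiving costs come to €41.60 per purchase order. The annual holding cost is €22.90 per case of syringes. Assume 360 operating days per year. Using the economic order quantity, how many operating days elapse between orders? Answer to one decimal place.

Annual demand D = 4,500 × 12 = 54,000.
EOQ = √(2DS/H) = √(2 × 54,000 × 41.6 / 22.9) ≈ 442.94.
Cycle time = Q*/D × 360 = 442.94 / 54,000 × 360 ≈ 2.953 days.

T ≈ 3.0 days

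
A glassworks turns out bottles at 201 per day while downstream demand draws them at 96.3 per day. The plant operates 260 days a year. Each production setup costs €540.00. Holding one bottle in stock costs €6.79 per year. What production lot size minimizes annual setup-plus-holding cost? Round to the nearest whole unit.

Q* ≈ 2,765 bottles

Annual demand D = 96.3 × 260 = 25,038.
Production build-up factor (1 − d/p) = 1 − 96.3/201 = 0.5209.
Q* = √(2DS / (H(1 − d/p))) = √(2 × 25,038 × 540 / (6.79 × 0.5209)).
= √(27,041,040 / 3.5369) ≈ 2765.040.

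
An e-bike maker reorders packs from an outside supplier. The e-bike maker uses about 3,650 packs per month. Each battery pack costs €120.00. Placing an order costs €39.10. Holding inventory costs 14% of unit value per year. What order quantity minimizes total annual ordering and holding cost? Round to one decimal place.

Q* ≈ 451.5 packs

Annual demand D = 3,650 × 12 = 43,800.
Holding cost H = 0.14 × €120.00 = €16.8000 per unit per year.
EOQ = √(2DS / H) = √(2 × 43,800 × 39.1 / 16.8).
= √(3,425,160 / 16.8) = √203,878.5714 ≈ 451.529.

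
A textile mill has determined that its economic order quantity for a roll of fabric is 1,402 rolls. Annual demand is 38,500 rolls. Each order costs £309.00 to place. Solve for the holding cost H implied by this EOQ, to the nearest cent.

The basic EOQ model gives Q* = √(2DS/H); rearrange for the unknown.
From Q* = √(2DS/H): H = 2DS / Q*² = 2 × 38,500 × 309 / 1,402² = 12.1047.

H ≈ £12.10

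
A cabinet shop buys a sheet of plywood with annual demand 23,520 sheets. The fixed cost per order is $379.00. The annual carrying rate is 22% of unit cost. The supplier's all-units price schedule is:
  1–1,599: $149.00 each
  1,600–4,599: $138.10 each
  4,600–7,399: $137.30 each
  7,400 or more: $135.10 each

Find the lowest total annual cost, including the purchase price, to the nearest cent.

TC* ≈ $3,277,988.90

Holding cost per unit per year at price C is H = 0.22·C.
Evaluate total cost at each tier's feasible EOQ or, if the EOQ is below the tier, at the tier's minimum quantity.
EOQ at $149.00 = 737.5 (feasible in tier 1): TC = 23,520×$149.00 + (23,520/737.5)×379 + (737.5/2)×0.22×$149.00 = $3,528,654.51.
EOQ at $138.10 = 766.0 < 1600, so use break Q=1600: TC = 23,520×$138.10 + (23,520/1600.0)×379 + (1600.0/2)×0.22×$138.10 = $3,277,988.90.
EOQ at $137.30 = 768.3 < 4600, so use break Q=4600: TC = 23,520×$137.30 + (23,520/4600.0)×379 + (4600.0/2)×0.22×$137.30 = $3,300,707.64.
EOQ at $135.10 = 774.5 < 7400, so use break Q=7400: TC = 23,520×$135.10 + (23,520/7400.0)×379 + (7400.0/2)×0.22×$135.10 = $3,288,728.01.
Lowest total cost among the candidates is at Q = 1600.0.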